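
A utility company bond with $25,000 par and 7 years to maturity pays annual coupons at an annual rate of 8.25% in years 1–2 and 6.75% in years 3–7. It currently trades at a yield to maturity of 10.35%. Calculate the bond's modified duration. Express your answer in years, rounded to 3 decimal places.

5.021 years

Periodic yield y = 0.1035. First find Macaulay duration:
  t   CF        PV=CF/(1+0.1035)^t    t·PV
  1     2,062.50     1,869.0530     1,869.0530
  2     2,062.50     1,693.7499     3,387.4998
  3     1,687.50     1,255.8182     3,767.4546
  4     1,687.50     1,138.0319     4,552.1276
  5     1,687.50     1,031.2931     5,156.4653
  6     1,687.50       934.5655     5,607.3932
  7    26,687.50    13,393.7297    93,756.1078
  Σ                 21,316.2413   118,096.1012
P = 21,316.2413; Macaulay duration = 118,096.1012 / 21,316.2413 = 5.54019 years.
Modified duration = D_Mac / (1 + y) = 5.54019 / 1.1035 = 5.02057 years.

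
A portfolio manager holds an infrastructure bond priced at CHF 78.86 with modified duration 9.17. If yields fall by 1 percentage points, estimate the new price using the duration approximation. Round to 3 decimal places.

CHF 86.091

Duration approximation: ΔP/P ≈ -D_mod · Δy = -9.17 × (-0.01) = +0.091700.
New price ≈ 78.86 × (1 + 0.091700) = 86.091462.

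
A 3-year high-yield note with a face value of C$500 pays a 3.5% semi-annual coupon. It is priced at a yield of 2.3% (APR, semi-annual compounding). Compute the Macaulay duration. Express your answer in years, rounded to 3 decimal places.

2.876 years

Periodic yield y = 0.0115. Discount each cash flow and weight by its period:
  t   CF        PV=CF/(1+0.0115)^t    t·PV
  1         8.75         8.6505         8.6505
  2         8.75         8.5522        17.1043
  3         8.75         8.4549        25.3648
  4         8.75         8.3588        33.4352
  5         8.75         8.2638        41.3189
  6       508.75       475.0169     2,850.1017
  Σ                    517.2972     2,975.9755
Price P = Σ PV = 517.2972.
Macaulay duration = Σ(t·PV) / P = 2,975.9755 / 517.2972 = 5.75293 half-year periods.
In years: 5.75293 / 2 = 2.87647 years.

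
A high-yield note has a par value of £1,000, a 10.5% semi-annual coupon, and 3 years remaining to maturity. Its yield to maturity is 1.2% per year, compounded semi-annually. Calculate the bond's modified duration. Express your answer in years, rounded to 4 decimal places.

2.6790 years

Periodic yield y = 0.006. First find Macaulay duration:
  t   CF        PV=CF/(1+0.006)^t    t·PV
  1        52.50        52.1869        52.1869
  2        52.50        51.8756       103.7512
  3        52.50        51.5662       154.6987
  4        52.50        51.2587       205.0347
  5        52.50        50.9530       254.7648
  6     1,052.50     1,015.3931     6,092.3588
  Σ                  1,273.2335     6,862.7951
P = 1,273.2335; Macaulay duration = 6,862.7951 / 1,273.2335 = 5.39005 half-year periods = 2.69503 years.
Modified duration = D_Mac / (1 + y) = 2.69503 / 1.006 = 2.67895 years.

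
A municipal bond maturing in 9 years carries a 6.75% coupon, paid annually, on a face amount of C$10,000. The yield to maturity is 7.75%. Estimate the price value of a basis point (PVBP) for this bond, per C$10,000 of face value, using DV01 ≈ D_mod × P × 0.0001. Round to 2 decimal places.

C$6.05

Periodic yield y = 0.0775.
  t   CF        PV=CF/(1+0.0775)^t    t·PV
  1       675.00       626.4501       626.4501
  2       675.00       581.3922     1,162.7844
  3       675.00       539.5751     1,618.7254
  4       675.00       500.7658     2,003.0632
  5       675.00       464.7478     2,323.7392
  6       675.00       431.3205     2,587.9230
  7       675.00       400.2974     2,802.0821
  8       675.00       371.5058     2,972.0460
  9    10,675.00     5,452.7097    49,074.3870
  Σ                  9,368.7645    65,171.2005
P = 9,368.7645; D_Mac = 6.95622 yrs; D_mod = 6.45589 yrs.
DV01 ≈ 6.45589 × 9,368.7645 × 0.0001 = 6.048371.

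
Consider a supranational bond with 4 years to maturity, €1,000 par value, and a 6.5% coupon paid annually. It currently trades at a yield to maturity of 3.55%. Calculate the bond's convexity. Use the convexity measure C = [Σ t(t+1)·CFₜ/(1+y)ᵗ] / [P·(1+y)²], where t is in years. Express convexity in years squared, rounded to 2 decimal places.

With y = 0.0355:
  t   CF        PV=CF/(1+0.0355)^t    t·PV        t(t+1)·PV
  1        65.00        62.7716        62.7716         125.5432
  2        65.00        60.6196       121.2392         363.7177
  3        65.00        58.5414       175.6242         702.4967
  4     1,065.00       926.2947     3,705.1789      18,525.8947
  Σ                  1,108.2273     4,064.8139      19,717.6523
P = 1,108.2273.
Convexity = Σ t(t+1)·PV / [P·(1+y)²] = 19,717.6523 / (1,108.2273 × 1.072260) = 16.59305.

16.59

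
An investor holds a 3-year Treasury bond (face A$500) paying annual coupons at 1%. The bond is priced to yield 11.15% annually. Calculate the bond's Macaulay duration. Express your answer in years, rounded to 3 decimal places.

Periodic yield y = 0.1115. Discount each cash flow and weight by its year:
  t   CF        PV=CF/(1+0.1115)^t    t·PV
  1         5.00         4.4984         4.4984
  2         5.00         4.0472         8.0943
  3       505.00       367.7587     1,103.2762
  Σ                    376.3043     1,115.8689
Price P = Σ PV = 376.3043.
Macaulay duration = Σ(t·PV) / P = 1,115.8689 / 376.3043 = 2.96534 years.

2.965 years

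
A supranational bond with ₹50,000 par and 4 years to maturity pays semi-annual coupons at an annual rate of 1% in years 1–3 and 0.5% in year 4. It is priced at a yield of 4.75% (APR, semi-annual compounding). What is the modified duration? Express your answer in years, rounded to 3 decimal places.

Periodic yield y = 0.02375. First find Macaulay duration:
  t   CF        PV=CF/(1+0.02375)^t    t·PV
  1       250.00       244.2002       244.2002
  2       250.00       238.5350       477.0701
  3       250.00       233.0013       699.0038
  4       250.00       227.5959       910.3834
  5       250.00       222.3159     1,111.5793
  6       250.00       217.1583     1,302.9501
  7       125.00       106.0602       742.4217
  8    50,125.00    41,543.4986   332,347.9884
  Σ                 43,032.3654   337,835.5969
P = 43,032.3654; Macaulay duration = 337,835.5969 / 43,032.3654 = 7.85073 half-year periods = 3.92537 years.
Modified duration = D_Mac / (1 + y) = 3.92537 / 1.02375 = 3.83430 years.

3.834 years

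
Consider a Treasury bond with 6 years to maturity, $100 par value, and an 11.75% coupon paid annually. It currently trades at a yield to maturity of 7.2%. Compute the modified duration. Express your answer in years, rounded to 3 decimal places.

Periodic yield y = 0.072. First find Macaulay duration:
  t   CF        PV=CF/(1+0.072)^t    t·PV
  1        11.75        10.9608        10.9608
  2        11.75        10.2246        20.4493
  3        11.75         9.5379        28.6137
  4        11.75         8.8973        35.5892
  5        11.75         8.2997        41.4986
  6       111.75        73.6341       441.8044
  Σ                    121.5545       578.9162
P = 121.5545; Macaulay duration = 578.9162 / 121.5545 = 4.76261 years.
Modified duration = D_Mac / (1 + y) = 4.76261 / 1.072 = 4.44273 years.

4.443 years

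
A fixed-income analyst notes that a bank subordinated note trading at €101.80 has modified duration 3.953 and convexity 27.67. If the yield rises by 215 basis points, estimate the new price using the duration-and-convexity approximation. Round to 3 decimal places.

€93.799

Duration effect: -D_mod·Δy = -3.953 × (+0.0215) = -0.0849895
Convexity effect: ½·C·(Δy)² = 0.5 × 27.67 × (0.0215)² = +0.00639522875
ΔP/P ≈ -0.0849895 + 0.00639522875 = -0.07859427125
New price ≈ 101.80 × (1 - 0.07859427125) = 93.79910318675.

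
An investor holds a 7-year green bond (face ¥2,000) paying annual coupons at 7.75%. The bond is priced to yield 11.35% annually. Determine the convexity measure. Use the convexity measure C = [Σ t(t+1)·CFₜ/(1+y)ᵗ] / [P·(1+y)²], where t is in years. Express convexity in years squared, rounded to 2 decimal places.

32.65

With y = 0.1135:
  t   CF        PV=CF/(1+0.1135)^t    t·PV        t(t+1)·PV
  1       155.00       139.2007       139.2007         278.4014
  2       155.00       125.0119       250.0237         750.0712
  3       155.00       112.2693       336.8079       1,347.2317
  4       155.00       100.8256       403.3024       2,016.5120
  5       155.00        90.5484       452.7418       2,716.4508
  6       155.00        81.3187       487.9121       3,415.3849
  7     2,155.00     1,015.3499     7,107.4492      56,859.5937
  Σ                  1,664.5244     9,177.4379      67,383.6458
P = 1,664.5244.
Convexity = Σ t(t+1)·PV / [P·(1+y)²] = 67,383.6458 / (1,664.5244 × 1.239882) = 32.65005.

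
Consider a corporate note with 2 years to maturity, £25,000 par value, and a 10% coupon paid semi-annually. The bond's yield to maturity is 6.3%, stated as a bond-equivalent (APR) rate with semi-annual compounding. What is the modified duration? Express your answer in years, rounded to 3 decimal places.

1.810 years

Periodic yield y = 0.0315. First find Macaulay duration:
  t   CF        PV=CF/(1+0.0315)^t    t·PV
  1     1,250.00     1,211.8274     1,211.8274
  2     1,250.00     1,174.8206     2,349.6412
  3     1,250.00     1,138.9439     3,416.8316
  4    26,250.00    23,187.4173    92,749.6693
  Σ                 26,713.0092    99,727.9695
P = 26,713.0092; Macaulay duration = 99,727.9695 / 26,713.0092 = 3.73331 half-year periods = 1.86666 years.
Modified duration = D_Mac / (1 + y) = 1.86666 / 1.0315 = 1.80965 years.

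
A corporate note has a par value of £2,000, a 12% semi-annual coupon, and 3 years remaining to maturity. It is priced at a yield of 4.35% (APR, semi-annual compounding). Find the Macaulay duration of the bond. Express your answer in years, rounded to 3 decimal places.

Periodic yield y = 0.02175. Discount each cash flow and weight by its period:
  t   CF        PV=CF/(1+0.02175)^t    t·PV
  1       120.00       117.4456       117.4456
  2       120.00       114.9455       229.8910
  3       120.00       112.4986       337.4959
  4       120.00       110.1039       440.4156
  5       120.00       107.7601       538.8005
  6     2,120.00     1,863.2365    11,179.4190
  Σ                  2,425.9902    12,843.4676
Price P = Σ PV = 2,425.9902.
Macaulay duration = Σ(t·PV) / P = 12,843.4676 / 2,425.9902 = 5.29411 half-year periods.
In years: 5.29411 / 2 = 2.64706 years.

2.647 years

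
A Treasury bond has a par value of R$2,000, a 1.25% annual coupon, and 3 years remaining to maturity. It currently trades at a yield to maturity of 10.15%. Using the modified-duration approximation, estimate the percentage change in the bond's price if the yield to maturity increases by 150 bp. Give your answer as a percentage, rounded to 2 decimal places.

Periodic yield y = 0.1015. Modified duration first:
  t   CF        PV=CF/(1+0.1015)^t    t·PV
  1        25.00        22.6963        22.6963
  2        25.00        20.6049        41.2098
  3     2,025.00     1,515.2054     4,545.6163
  Σ                  1,558.5067     4,609.5225
P = 1,558.5067; D_Mac = 2.95765 yrs; D_mod = 2.95765/(1+0.1015) = 2.68511 yrs.
ΔP/P ≈ -D_mod · Δy = -2.68511 × (+0.015) = -0.040277 = -4.0277%.

-4.03%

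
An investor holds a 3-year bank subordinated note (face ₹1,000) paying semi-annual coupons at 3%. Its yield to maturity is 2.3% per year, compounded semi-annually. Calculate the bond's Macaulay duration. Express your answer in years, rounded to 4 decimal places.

Periodic yield y = 0.0115. Discount each cash flow and weight by its period:
  t   CF        PV=CF/(1+0.0115)^t    t·PV
  1        15.00        14.8295        14.8295
  2        15.00        14.6609        29.3217
  3        15.00        14.4942        43.4825
  4        15.00        14.3294        57.3176
  5        15.00        14.1665        70.8324
  6     1,015.00       947.6996     5,686.1979
  Σ                  1,020.1800     5,901.9816
Price P = Σ PV = 1,020.1800.
Macaulay duration = Σ(t·PV) / P = 5,901.9816 / 1,020.1800 = 5.78524 half-year periods.
In years: 5.78524 / 2 = 2.89262 years.

2.8926 years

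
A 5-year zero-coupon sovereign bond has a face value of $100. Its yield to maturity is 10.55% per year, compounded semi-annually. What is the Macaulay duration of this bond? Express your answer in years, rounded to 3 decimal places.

5.000 years

A zero-coupon bond has a single cash flow at maturity, so its Macaulay duration equals its maturity: 5 years.
(Equivalently: 10 semi-annual periods ÷ 2 = 5 years.)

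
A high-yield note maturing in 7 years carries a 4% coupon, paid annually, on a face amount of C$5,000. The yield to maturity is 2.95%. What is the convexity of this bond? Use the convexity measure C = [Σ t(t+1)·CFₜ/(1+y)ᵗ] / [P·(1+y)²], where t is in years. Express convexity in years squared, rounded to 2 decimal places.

With y = 0.0295:
  t   CF        PV=CF/(1+0.0295)^t    t·PV        t(t+1)·PV
  1       200.00       194.2691       194.2691         388.5381
  2       200.00       188.7023       377.4047       1,132.2141
  3       200.00       183.2951       549.8854       2,199.5416
  4       200.00       178.0429       712.1715       3,560.8574
  5       200.00       172.9411       864.7055       5,188.2333
  6       200.00       167.9855     1,007.9132       7,055.3925
  7     5,200.00     4,242.4710    29,697.2973     237,578.3785
  Σ                  5,327.7071    33,403.6467     257,103.1556
P = 5,327.7071.
Convexity = Σ t(t+1)·PV / [P·(1+y)²] = 257,103.1556 / (5,327.7071 × 1.059870) = 45.53175.

45.53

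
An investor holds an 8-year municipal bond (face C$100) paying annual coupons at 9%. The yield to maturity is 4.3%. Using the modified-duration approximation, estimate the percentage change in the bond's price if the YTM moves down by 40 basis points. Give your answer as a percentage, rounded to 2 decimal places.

Periodic yield y = 0.043. Modified duration first:
  t   CF        PV=CF/(1+0.043)^t    t·PV
  1         9.00         8.6290         8.6290
  2         9.00         8.2732        16.5464
  3         9.00         7.9321        23.7964
  4         9.00         7.6051        30.4204
  5         9.00         7.2916        36.4578
  6         9.00         6.9910        41.9457
  7         9.00         6.7027        46.9192
  8       109.00        77.8309       622.6472
  Σ                    131.2556       827.3621
P = 131.2556; D_Mac = 6.30344 yrs; D_mod = 6.30344/(1+0.043) = 6.04357 yrs.
ΔP/P ≈ -D_mod · Δy = -6.04357 × (-0.004) = +0.024174 = +2.4174%.

+2.42%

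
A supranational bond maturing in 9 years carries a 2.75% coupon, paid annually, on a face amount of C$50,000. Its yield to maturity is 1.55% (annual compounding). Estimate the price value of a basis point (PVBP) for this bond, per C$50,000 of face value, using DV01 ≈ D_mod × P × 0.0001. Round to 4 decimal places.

C$44.1153

Periodic yield y = 0.0155.
  t   CF        PV=CF/(1+0.0155)^t    t·PV
  1     1,375.00     1,354.0128     1,354.0128
  2     1,375.00     1,333.3459     2,666.6919
  3     1,375.00     1,312.9945     3,938.9836
  4     1,375.00     1,292.9537     5,171.8150
  5     1,375.00     1,273.2188     6,366.0942
  6     1,375.00     1,253.7852     7,522.7111
  7     1,375.00     1,234.6481     8,642.5369
  8     1,375.00     1,215.8032     9,726.4255
  9    51,375.00    44,733.4594   402,601.1348
  Σ                 55,004.2218   447,990.4057
P = 55,004.2218; D_Mac = 8.14465 yrs; D_mod = 8.02034 yrs.
DV01 ≈ 8.02034 × 55,004.2218 × 0.0001 = 44.115254.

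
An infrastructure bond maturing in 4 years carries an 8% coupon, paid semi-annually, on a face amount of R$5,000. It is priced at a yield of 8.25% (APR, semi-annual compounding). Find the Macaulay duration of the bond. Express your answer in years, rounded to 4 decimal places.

Periodic yield y = 0.04125. Discount each cash flow and weight by its period:
  t   CF        PV=CF/(1+0.04125)^t    t·PV
  1       200.00       192.0768       192.0768
  2       200.00       184.4675       368.9351
  3       200.00       177.1597       531.4791
  4       200.00       170.1414       680.5655
  5       200.00       163.4011       817.0054
  6       200.00       156.9278       941.5668
  7       200.00       150.7110     1,054.9769
  8     5,200.00     3,763.2514    30,106.0110
  Σ                  4,958.1367    34,692.6166
Price P = Σ PV = 4,958.1367.
Macaulay duration = Σ(t·PV) / P = 34,692.6166 / 4,958.1367 = 6.99711 half-year periods.
In years: 6.99711 / 2 = 3.49855 years.

3.4986 years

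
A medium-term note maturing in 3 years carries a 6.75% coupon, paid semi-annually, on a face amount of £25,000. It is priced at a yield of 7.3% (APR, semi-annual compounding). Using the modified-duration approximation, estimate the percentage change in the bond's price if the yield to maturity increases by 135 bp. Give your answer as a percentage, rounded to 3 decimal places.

Periodic yield y = 0.0365. Modified duration first:
  t   CF        PV=CF/(1+0.0365)^t    t·PV
  1       843.75       814.0376       814.0376
  2       843.75       785.3716     1,570.7431
  3       843.75       757.7150     2,273.1449
  4       843.75       731.0323     2,924.1292
  5       843.75       705.2892     3,526.4462
  6    25,843.75    20,842.0144   125,052.0867
  Σ                 24,635.4601   136,160.5877
P = 24,635.4601; D_Mac = 5.52702 half-year periods = 2.76351 yrs; D_mod = 2.76351/(1+0.0365) = 2.66619 yrs.
ΔP/P ≈ -D_mod · Δy = -2.66619 × (+0.0135) = -0.035994 = -3.5994%.

-3.599%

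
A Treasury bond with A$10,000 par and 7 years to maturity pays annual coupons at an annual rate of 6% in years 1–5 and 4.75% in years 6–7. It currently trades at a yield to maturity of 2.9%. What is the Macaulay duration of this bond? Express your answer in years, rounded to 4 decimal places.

Periodic yield y = 0.029. Discount each cash flow and weight by its year:
  t   CF        PV=CF/(1+0.029)^t    t·PV
  1       600.00       583.0904       583.0904
  2       600.00       566.6573     1,133.3146
  3       600.00       550.6874     1,652.0621
  4       600.00       535.1675     2,140.6701
  5       600.00       520.0851     2,600.4253
  6       475.00       400.1302     2,400.7814
  7    10,475.00     8,575.2425    60,026.6972
  Σ                 11,731.0603    70,537.0411
Price P = Σ PV = 11,731.0603.
Macaulay duration = Σ(t·PV) / P = 70,537.0411 / 11,731.0603 = 6.01284 years.

6.0128 years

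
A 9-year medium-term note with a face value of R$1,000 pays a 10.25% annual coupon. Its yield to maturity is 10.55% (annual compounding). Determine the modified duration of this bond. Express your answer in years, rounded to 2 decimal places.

5.66 years

Periodic yield y = 0.1055. First find Macaulay duration:
  t   CF        PV=CF/(1+0.1055)^t    t·PV
  1       102.50        92.7182        92.7182
  2       102.50        83.8699       167.7399
  3       102.50        75.8661       227.5982
  4       102.50        68.6260       274.5041
  5       102.50        62.0769       310.3846
  6       102.50        56.1528       336.9168
  7       102.50        50.7940       355.5582
  8       102.50        45.9467       367.5732
  9     1,102.50       447.0436     4,023.3923
  Σ                    983.0943     6,156.3856
P = 983.0943; Macaulay duration = 6,156.3856 / 983.0943 = 6.26225 years.
Modified duration = D_Mac / (1 + y) = 6.26225 / 1.1055 = 5.66463 years.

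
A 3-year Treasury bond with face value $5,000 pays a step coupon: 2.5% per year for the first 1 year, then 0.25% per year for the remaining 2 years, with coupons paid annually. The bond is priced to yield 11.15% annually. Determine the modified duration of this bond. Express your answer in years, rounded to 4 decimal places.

Periodic yield y = 0.1115. First find Macaulay duration:
  t   CF        PV=CF/(1+0.1115)^t    t·PV
  1       125.00       112.4606       112.4606
  2        12.50        10.1179        20.2358
  3     5,012.50     3,650.2784    10,950.8351
  Σ                  3,772.8569    11,083.5316
P = 3,772.8569; Macaulay duration = 11,083.5316 / 3,772.8569 = 2.93770 years.
Modified duration = D_Mac / (1 + y) = 2.93770 / 1.1115 = 2.64301 years.

2.6430 years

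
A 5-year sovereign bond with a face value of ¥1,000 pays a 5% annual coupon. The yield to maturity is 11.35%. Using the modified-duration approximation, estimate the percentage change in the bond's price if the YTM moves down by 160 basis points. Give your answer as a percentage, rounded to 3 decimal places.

+6.425%

Periodic yield y = 0.1135. Modified duration first:
  t   CF        PV=CF/(1+0.1135)^t    t·PV
  1        50.00        44.9035        44.9035
  2        50.00        40.3264        80.6528
  3        50.00        36.2159       108.6477
  4        50.00        32.5244       130.0975
  5     1,050.00       613.3921     3,066.9606
  Σ                    767.3623     3,431.2621
P = 767.3623; D_Mac = 4.47150 yrs; D_mod = 4.47150/(1+0.1135) = 4.01572 yrs.
ΔP/P ≈ -D_mod · Δy = -4.01572 × (-0.016) = +0.064251 = +6.4251%.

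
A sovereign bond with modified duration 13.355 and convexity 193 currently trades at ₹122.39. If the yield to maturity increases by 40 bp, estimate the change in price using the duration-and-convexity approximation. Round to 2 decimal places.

-₹6.35

Duration effect: -D_mod·Δy = -13.355 × (+0.004) = -0.053420
Convexity effect: ½·C·(Δy)² = 0.5 × 193 × (0.004)² = +0.0015440
ΔP/P ≈ -0.053420 + 0.0015440 = -0.051876
ΔP ≈ 122.39 × (-0.051876) = -6.34910364.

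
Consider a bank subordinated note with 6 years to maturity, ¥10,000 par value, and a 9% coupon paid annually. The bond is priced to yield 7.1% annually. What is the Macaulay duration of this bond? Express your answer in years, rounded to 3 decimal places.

Periodic yield y = 0.071. Discount each cash flow and weight by its year:
  t   CF        PV=CF/(1+0.071)^t    t·PV
  1       900.00       840.3361       840.3361
  2       900.00       784.6276     1,569.2552
  3       900.00       732.6121     2,197.8363
  4       900.00       684.0449     2,736.1797
  5       900.00       638.6974     3,193.4871
  6    10,900.00     7,222.5353    43,335.2118
  Σ                 10,902.8535    53,872.3062
Price P = Σ PV = 10,902.8535.
Macaulay duration = Σ(t·PV) / P = 53,872.3062 / 10,902.8535 = 4.94112 years.

4.941 years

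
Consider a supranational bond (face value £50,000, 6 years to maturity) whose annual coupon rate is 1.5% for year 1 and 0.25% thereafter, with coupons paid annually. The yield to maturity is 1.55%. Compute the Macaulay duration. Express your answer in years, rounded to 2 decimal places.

5.90 years

Periodic yield y = 0.0155. Discount each cash flow and weight by its year:
  t   CF        PV=CF/(1+0.0155)^t    t·PV
  1       750.00       738.5524       738.5524
  2       125.00       121.2133       242.4265
  3       125.00       119.3631       358.0894
  4       125.00       117.5412       470.1650
  5       125.00       115.7472       578.7358
  6    50,125.00    45,706.1688   274,237.0128
  Σ                 46,918.5861   276,624.9820
Price P = Σ PV = 46,918.5861.
Macaulay duration = Σ(t·PV) / P = 276,624.9820 / 46,918.5861 = 5.89585 years.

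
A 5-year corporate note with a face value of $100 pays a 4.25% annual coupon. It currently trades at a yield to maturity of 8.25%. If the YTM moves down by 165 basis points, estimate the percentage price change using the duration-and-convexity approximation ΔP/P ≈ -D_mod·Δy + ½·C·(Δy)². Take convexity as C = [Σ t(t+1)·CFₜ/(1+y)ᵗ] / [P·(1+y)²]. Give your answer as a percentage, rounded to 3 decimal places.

With y = 0.0825:
  t   CF        PV=CF/(1+0.0825)^t    t·PV        t(t+1)·PV
  1         4.25         3.9261         3.9261           7.8522
  2         4.25         3.6269         7.2538          21.7613
  3         4.25         3.3505        10.0514          40.2056
  4         4.25         3.0951        12.3805          61.9024
  5       104.25        70.1353       350.6764       2,104.0584
  Σ                     84.1338       384.2881       2,235.7799
P = 84.1338; D_Mac = 4.56758 yrs; D_mod = 4.21947 yrs; C = 22.67788.
Duration effect: -4.21947 × (-0.0165) = +0.069621
Convexity effect: 0.5 × 22.67788 × (-0.0165)² = +0.0030870
ΔP/P ≈ +0.069621 + 0.0030870 = +0.072708 = +7.2708%.

+7.271%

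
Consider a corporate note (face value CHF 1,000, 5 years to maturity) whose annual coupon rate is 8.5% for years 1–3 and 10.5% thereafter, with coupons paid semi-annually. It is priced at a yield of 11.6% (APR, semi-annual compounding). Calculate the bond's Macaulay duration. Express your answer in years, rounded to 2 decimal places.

Periodic yield y = 0.058. Discount each cash flow and weight by its period:
  t   CF        PV=CF/(1+0.058)^t    t·PV
  1        42.50        40.1701        40.1701
  2        42.50        37.9680        75.9360
  3        42.50        35.8866       107.6597
  4        42.50        33.9193       135.6770
  5        42.50        32.0598       160.2989
  6        42.50        30.3023       181.8135
  7        52.50        35.3801       247.6610
  8        52.50        33.4406       267.5247
  9        52.50        31.6074       284.4663
  10    1,052.50       598.9153     5,989.1533
  Σ                    909.6494     7,490.3606
Price P = Σ PV = 909.6494.
Macaulay duration = Σ(t·PV) / P = 7,490.3606 / 909.6494 = 8.23434 half-year periods.
In years: 8.23434 / 2 = 4.11717 years.

4.12 years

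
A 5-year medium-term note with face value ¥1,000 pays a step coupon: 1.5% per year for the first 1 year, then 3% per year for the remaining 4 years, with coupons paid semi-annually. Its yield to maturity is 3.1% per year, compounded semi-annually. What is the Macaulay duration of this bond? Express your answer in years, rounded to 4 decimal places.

Periodic yield y = 0.0155. Discount each cash flow and weight by its period:
  t   CF        PV=CF/(1+0.0155)^t    t·PV
  1         7.50         7.3855         7.3855
  2         7.50         7.2728        14.5456
  3        15.00        14.3236        42.9707
  4        15.00        14.1049        56.4198
  5        15.00        13.8897        69.4483
  6        15.00        13.6777        82.0659
  7        15.00        13.4689        94.2822
  8        15.00        13.2633       106.1065
  9        15.00        13.0609       117.5478
  10    1,015.00       870.2956     8,702.9555
  Σ                    980.7428     9,293.7279
Price P = Σ PV = 980.7428.
Macaulay duration = Σ(t·PV) / P = 9,293.7279 / 980.7428 = 9.47621 half-year periods.
In years: 9.47621 / 2 = 4.73811 years.

4.7381 years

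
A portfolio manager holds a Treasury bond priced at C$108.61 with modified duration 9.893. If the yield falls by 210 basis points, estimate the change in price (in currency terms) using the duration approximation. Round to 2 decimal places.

Duration approximation: ΔP/P ≈ -D_mod · Δy = -9.893 × (-0.021) = +0.207753.
ΔP ≈ 108.61 × (+0.207753) = +22.56405333.

+C$22.56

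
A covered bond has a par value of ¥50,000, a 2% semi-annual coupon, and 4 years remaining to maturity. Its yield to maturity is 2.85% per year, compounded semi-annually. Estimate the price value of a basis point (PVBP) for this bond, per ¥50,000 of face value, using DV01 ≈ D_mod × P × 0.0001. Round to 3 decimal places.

¥18.428

Periodic yield y = 0.01425.
  t   CF        PV=CF/(1+0.01425)^t    t·PV
  1       500.00       492.9751       492.9751
  2       500.00       486.0489       972.0978
  3       500.00       479.2200     1,437.6601
  4       500.00       472.4871     1,889.9483
  5       500.00       465.8487     2,329.2437
  6       500.00       459.3037     2,755.8220
  7       500.00       452.8505     3,169.9538
  8    50,500.00    45,095.2965   360,762.3723
  Σ                 48,404.0306   373,810.0730
P = 48,404.0306; D_Mac = 7.72271 half-year periods = 3.86135 yrs; D_mod = 3.80710 yrs.
DV01 ≈ 3.80710 × 48,404.0306 × 0.0001 = 18.427906.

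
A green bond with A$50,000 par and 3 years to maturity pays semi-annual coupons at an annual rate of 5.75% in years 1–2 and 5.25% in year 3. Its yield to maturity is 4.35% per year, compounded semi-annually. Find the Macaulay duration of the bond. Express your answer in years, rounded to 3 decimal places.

Periodic yield y = 0.02175. Discount each cash flow and weight by its period:
  t   CF        PV=CF/(1+0.02175)^t    t·PV
  1     1,437.50     1,406.8999     1,406.8999
  2     1,437.50     1,376.9512     2,753.9025
  3     1,437.50     1,347.6401     4,042.9202
  4     1,437.50     1,318.9528     5,275.8114
  5     1,312.50     1,178.6262     5,893.1309
  6    51,312.50    45,097.7938   270,586.7626
  Σ                 51,726.8640   289,959.4274
Price P = Σ PV = 51,726.8640.
Macaulay duration = Σ(t·PV) / P = 289,959.4274 / 51,726.8640 = 5.60559 half-year periods.
In years: 5.60559 / 2 = 2.80279 years.

2.803 years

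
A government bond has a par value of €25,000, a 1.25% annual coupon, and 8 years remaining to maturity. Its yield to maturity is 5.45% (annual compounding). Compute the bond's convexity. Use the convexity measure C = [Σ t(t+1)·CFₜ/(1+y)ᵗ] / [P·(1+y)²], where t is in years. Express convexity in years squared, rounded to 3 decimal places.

With y = 0.0545:
  t   CF        PV=CF/(1+0.0545)^t    t·PV        t(t+1)·PV
  1       312.50       296.3490       296.3490         592.6980
  2       312.50       281.0327       562.0654       1,686.1962
  3       312.50       266.5080       799.5240       3,198.0961
  4       312.50       252.7340     1,010.9360       5,054.6802
  5       312.50       239.6719     1,198.3595       7,190.1567
  6       312.50       227.2849     1,363.7092       9,545.9643
  7       312.50       215.5380     1,508.7663      12,070.1303
  8    25,312.50    16,556.2650   132,450.1196   1,192,051.0768
  Σ                 18,335.3835   139,189.8290   1,231,388.9987
P = 18,335.3835.
Convexity = Σ t(t+1)·PV / [P·(1+y)²] = 1,231,388.9987 / (18,335.3835 × 1.111970) = 60.39655.

60.397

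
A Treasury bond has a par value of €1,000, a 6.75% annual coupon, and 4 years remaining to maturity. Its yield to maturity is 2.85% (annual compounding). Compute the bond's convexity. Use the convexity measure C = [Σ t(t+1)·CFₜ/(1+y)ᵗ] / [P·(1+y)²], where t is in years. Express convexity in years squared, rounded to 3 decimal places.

16.785

With y = 0.0285:
  t   CF        PV=CF/(1+0.0285)^t    t·PV        t(t+1)·PV
  1        67.50        65.6296        65.6296         131.2591
  2        67.50        63.8109       127.6219         382.8657
  3        67.50        62.0427       186.1282         744.5127
  4     1,067.50       954.0051     3,816.0204      19,080.1021
  Σ                  1,145.4883     4,195.4001      20,338.7397
P = 1,145.4883.
Convexity = Σ t(t+1)·PV / [P·(1+y)²] = 20,338.7397 / (1,145.4883 × 1.057812) = 16.78513.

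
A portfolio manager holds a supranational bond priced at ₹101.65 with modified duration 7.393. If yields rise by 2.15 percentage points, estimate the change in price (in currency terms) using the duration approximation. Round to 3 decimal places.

Duration approximation: ΔP/P ≈ -D_mod · Δy = -7.393 × (+0.0215) = -0.1589495.
ΔP ≈ 101.65 × (-0.1589495) = -16.157216675.

-₹16.157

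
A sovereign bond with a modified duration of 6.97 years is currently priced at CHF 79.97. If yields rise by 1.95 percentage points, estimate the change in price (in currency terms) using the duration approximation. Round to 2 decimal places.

-CHF 10.87

Duration approximation: ΔP/P ≈ -D_mod · Δy = -6.97 × (+0.0195) = -0.135915.
ΔP ≈ 79.97 × (-0.135915) = -10.86912255.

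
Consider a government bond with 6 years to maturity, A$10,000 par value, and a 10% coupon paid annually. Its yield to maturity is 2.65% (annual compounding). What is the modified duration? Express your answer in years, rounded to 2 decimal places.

Periodic yield y = 0.0265. First find Macaulay duration:
  t   CF        PV=CF/(1+0.0265)^t    t·PV
  1     1,000.00       974.1841       974.1841
  2     1,000.00       949.0347     1,898.0694
  3     1,000.00       924.5345     2,773.6036
  4     1,000.00       900.6669     3,602.6675
  5     1,000.00       877.4154     4,387.0768
  6    11,000.00     9,402.4052    56,414.4311
  Σ                 14,028.2408    70,050.0325
P = 14,028.2408; Macaulay duration = 70,050.0325 / 14,028.2408 = 4.99350 years.
Modified duration = D_Mac / (1 + y) = 4.99350 / 1.0265 = 4.86459 years.

4.86 years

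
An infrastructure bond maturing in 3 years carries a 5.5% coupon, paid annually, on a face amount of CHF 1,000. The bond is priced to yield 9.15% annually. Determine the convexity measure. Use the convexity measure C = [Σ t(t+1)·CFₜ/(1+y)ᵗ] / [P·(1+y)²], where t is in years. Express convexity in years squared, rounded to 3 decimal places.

9.350

With y = 0.0915:
  t   CF        PV=CF/(1+0.0915)^t    t·PV        t(t+1)·PV
  1        55.00        50.3894        50.3894         100.7787
  2        55.00        46.1653        92.3305         276.9915
  3     1,055.00       811.2996     2,433.8987       9,735.5947
  Σ                    907.8542     2,576.6186      10,113.3650
P = 907.8542.
Convexity = Σ t(t+1)·PV / [P·(1+y)²] = 10,113.3650 / (907.8542 × 1.191372) = 9.35044.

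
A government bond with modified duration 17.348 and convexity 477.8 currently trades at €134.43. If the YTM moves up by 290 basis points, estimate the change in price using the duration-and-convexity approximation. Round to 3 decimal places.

Duration effect: -D_mod·Δy = -17.348 × (+0.029) = -0.503092
Convexity effect: ½·C·(Δy)² = 0.5 × 477.8 × (0.029)² = +0.2009149
ΔP/P ≈ -0.503092 + 0.2009149 = -0.3021771
ΔP ≈ 134.43 × (-0.3021771) = -40.621667553.

-€40.622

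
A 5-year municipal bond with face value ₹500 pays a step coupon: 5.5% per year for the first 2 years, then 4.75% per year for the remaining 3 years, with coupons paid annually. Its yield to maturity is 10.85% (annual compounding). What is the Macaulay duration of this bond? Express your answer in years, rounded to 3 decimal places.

4.448 years

Periodic yield y = 0.1085. Discount each cash flow and weight by its year:
  t   CF        PV=CF/(1+0.1085)^t    t·PV
  1        27.50        24.8083        24.8083
  2        27.50        22.3801        44.7601
  3        23.75        17.4364        52.3092
  4        23.75        15.7297        62.9189
  5       523.75       312.9288     1,564.6441
  Σ                    393.2833     1,749.4405
Price P = Σ PV = 393.2833.
Macaulay duration = Σ(t·PV) / P = 1,749.4405 / 393.2833 = 4.44830 years.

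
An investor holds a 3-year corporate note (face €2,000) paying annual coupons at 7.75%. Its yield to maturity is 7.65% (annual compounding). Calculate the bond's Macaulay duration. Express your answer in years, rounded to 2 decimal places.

2.79 years

Periodic yield y = 0.0765. Discount each cash flow and weight by its year:
  t   CF        PV=CF/(1+0.0765)^t    t·PV
  1       155.00       143.9851       143.9851
  2       155.00       133.7530       267.5061
  3     2,155.00     1,727.4488     5,182.3463
  Σ                  2,005.1869     5,593.8375
Price P = Σ PV = 2,005.1869.
Macaulay duration = Σ(t·PV) / P = 5,593.8375 / 2,005.1869 = 2.78968 years.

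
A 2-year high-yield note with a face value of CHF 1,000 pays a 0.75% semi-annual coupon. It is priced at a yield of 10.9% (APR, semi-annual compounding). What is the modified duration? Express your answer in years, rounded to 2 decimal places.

1.88 years

Periodic yield y = 0.0545. First find Macaulay duration:
  t   CF        PV=CF/(1+0.0545)^t    t·PV
  1         3.75         3.5562         3.5562
  2         3.75         3.3724         6.7448
  3         3.75         3.1981         9.5943
  4     1,003.75       811.7816     3,247.1265
  Σ                    821.9083     3,267.0218
P = 821.9083; Macaulay duration = 3,267.0218 / 821.9083 = 3.97492 half-year periods = 1.98746 years.
Modified duration = D_Mac / (1 + y) = 1.98746 / 1.0545 = 1.88474 years.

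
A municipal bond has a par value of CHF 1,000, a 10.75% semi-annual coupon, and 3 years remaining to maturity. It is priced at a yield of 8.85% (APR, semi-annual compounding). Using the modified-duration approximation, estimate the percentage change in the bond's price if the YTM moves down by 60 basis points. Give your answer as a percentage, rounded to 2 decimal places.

+1.52%

Periodic yield y = 0.04425. Modified duration first:
  t   CF        PV=CF/(1+0.04425)^t    t·PV
  1        53.75        51.4723        51.4723
  2        53.75        49.2912        98.5824
  3        53.75        47.2025       141.6075
  4        53.75        45.2023       180.8092
  5        53.75        43.2869       216.4343
  6     1,053.75       812.6634     4,875.9802
  Σ                  1,049.1186     5,564.8860
P = 1,049.1186; D_Mac = 5.30434 half-year periods = 2.65217 yrs; D_mod = 2.65217/(1+0.04425) = 2.53979 yrs.
ΔP/P ≈ -D_mod · Δy = -2.53979 × (-0.006) = +0.015239 = +1.5239%.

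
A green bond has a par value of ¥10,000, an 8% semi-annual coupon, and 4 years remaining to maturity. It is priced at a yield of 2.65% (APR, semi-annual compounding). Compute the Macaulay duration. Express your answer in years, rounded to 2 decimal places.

Periodic yield y = 0.01325. Discount each cash flow and weight by its period:
  t   CF        PV=CF/(1+0.01325)^t    t·PV
  1       400.00       394.7693       394.7693
  2       400.00       389.6070       779.2140
  3       400.00       384.5122     1,153.5367
  4       400.00       379.4841     1,517.9363
  5       400.00       374.5217     1,872.6083
  6       400.00       369.6241     2,217.7448
  7       400.00       364.7907     2,553.5346
  8    10,400.00     9,360.5300    74,884.2401
  Σ                 12,017.8391    85,373.5840
Price P = Σ PV = 12,017.8391.
Macaulay duration = Σ(t·PV) / P = 85,373.5840 / 12,017.8391 = 7.10390 half-year periods.
In years: 7.10390 / 2 = 3.55195 years.

3.55 years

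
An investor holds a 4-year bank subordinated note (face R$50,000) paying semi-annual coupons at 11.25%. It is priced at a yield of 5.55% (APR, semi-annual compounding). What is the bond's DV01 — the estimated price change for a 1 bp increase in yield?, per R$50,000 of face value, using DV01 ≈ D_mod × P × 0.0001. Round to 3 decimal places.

R$19.857

Periodic yield y = 0.02775.
  t   CF        PV=CF/(1+0.02775)^t    t·PV
  1     2,812.50     2,736.5604     2,736.5604
  2     2,812.50     2,662.6713     5,325.3426
  3     2,812.50     2,590.7772     7,772.3317
  4     2,812.50     2,520.8244    10,083.2975
  5     2,812.50     2,452.7603    12,263.8014
  6     2,812.50     2,386.5340    14,319.2038
  7     2,812.50     2,322.0958    16,254.6706
  8    52,812.50    42,426.4645   339,411.7162
  Σ                 60,098.6879   408,166.9242
P = 60,098.6879; D_Mac = 6.79161 half-year periods = 3.39581 yrs; D_mod = 3.30412 yrs.
DV01 ≈ 3.30412 × 60,098.6879 × 0.0001 = 19.857306.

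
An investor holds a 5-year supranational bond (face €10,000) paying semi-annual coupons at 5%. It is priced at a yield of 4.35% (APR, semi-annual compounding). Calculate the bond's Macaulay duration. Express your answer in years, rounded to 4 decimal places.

Periodic yield y = 0.02175. Discount each cash flow and weight by its period:
  t   CF        PV=CF/(1+0.02175)^t    t·PV
  1       250.00       244.6782       244.6782
  2       250.00       239.4698       478.9396
  3       250.00       234.3722       703.1166
  4       250.00       229.3831       917.5324
  5       250.00       224.5002     1,122.5011
  6       250.00       219.7213     1,318.3277
  7       250.00       215.0441     1,505.3085
  8       250.00       210.4664     1,683.7315
  9       250.00       205.9862     1,853.8761
  10   10,250.00     8,265.6574    82,656.5742
  Σ                 10,289.2790    92,484.5859
Price P = Σ PV = 10,289.2790.
Macaulay duration = Σ(t·PV) / P = 92,484.5859 / 10,289.2790 = 8.98844 half-year periods.
In years: 8.98844 / 2 = 4.49422 years.

4.4942 years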